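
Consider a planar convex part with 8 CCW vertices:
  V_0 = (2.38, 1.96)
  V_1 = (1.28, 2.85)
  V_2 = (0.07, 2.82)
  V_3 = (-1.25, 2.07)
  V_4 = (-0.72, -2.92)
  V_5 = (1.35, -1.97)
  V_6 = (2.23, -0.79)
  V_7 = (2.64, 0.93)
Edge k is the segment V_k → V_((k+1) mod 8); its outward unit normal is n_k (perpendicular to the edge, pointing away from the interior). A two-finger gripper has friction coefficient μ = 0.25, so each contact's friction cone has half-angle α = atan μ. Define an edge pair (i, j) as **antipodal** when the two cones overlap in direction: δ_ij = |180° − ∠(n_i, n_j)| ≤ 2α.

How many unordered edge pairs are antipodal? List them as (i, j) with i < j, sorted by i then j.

α = atan 0.25 = 14.04°;  2α = 28.07°
n_0 = (+0.6290, +0.7774)
n_1 = (-0.0248, +0.9997)
n_2 = (-0.4940, +0.8695)
n_3 = (-0.9944, -0.1056)
n_4 = (+0.4171, -0.9089)
n_5 = (+0.8016, -0.5978)
n_6 = (+0.9727, -0.2319)
n_7 = (+0.9696, +0.2447)
  (0,1): δ = 139.60°  ·
  (0,2): δ = 111.42°  ·
  (0,3): δ = 44.96°  ·
  (0,4): δ = 63.63°  ·
  (0,5): δ = 92.26°  ·
  (0,6): δ = 115.57°  ·
  (0,7): δ = 143.14°  ·
  (1,2): δ = 151.82°  ·
  (1,3): δ = 85.36°  ·
  (1,4): δ = 23.23°  ✓
  (1,5): δ = 51.87°  ·
  (1,6): δ = 75.17°  ·
  (1,7): δ = 102.75°  ·
  (2,3): δ = 113.54°  ·
  (2,4): δ = 4.95°  ✓
  (2,5): δ = 23.68°  ✓
  (2,6): δ = 46.99°  ·
  (2,7): δ = 74.56°  ·
  (3,4): δ = 71.41°  ·
  (3,5): δ = 42.78°  ·
  (3,6): δ = 19.47°  ✓
  (3,7): δ = 8.10°  ✓
  (4,5): δ = 151.37°  ·
  (4,6): δ = 128.06°  ·
  (4,7): δ = 100.49°  ·
  (5,6): δ = 156.69°  ·
  (5,7): δ = 129.12°  ·
  (6,7): δ = 152.43°  ·
antipodal pairs: 5

count = 5; pairs: (1,4), (2,4), (2,5), (3,6), (3,7)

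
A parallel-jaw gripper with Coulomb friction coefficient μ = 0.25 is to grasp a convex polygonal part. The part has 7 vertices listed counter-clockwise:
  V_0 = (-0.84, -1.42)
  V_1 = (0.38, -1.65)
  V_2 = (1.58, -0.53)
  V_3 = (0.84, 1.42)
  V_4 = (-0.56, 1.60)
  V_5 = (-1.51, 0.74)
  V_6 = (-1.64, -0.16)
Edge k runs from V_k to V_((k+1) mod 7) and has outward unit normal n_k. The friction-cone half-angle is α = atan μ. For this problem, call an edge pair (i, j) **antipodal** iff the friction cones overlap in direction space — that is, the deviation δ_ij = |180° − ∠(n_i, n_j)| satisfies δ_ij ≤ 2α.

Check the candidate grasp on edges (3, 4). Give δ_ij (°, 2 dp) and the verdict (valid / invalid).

δ = 130.52°, invalid

α = atan 0.25 = 14.04°;  2α = 28.07°
edge 3: e_3 = (-1.40, +0.18);  n_3 = (+0.1275, +0.9918)
edge 4: e_4 = (-0.95, -0.86);  n_4 = (-0.6711, +0.7414)
∠(n_3, n_4) = 49.48°
δ = |180° − 49.48°| = 130.52°
130.52° > 2α = 28.07°  →  invalid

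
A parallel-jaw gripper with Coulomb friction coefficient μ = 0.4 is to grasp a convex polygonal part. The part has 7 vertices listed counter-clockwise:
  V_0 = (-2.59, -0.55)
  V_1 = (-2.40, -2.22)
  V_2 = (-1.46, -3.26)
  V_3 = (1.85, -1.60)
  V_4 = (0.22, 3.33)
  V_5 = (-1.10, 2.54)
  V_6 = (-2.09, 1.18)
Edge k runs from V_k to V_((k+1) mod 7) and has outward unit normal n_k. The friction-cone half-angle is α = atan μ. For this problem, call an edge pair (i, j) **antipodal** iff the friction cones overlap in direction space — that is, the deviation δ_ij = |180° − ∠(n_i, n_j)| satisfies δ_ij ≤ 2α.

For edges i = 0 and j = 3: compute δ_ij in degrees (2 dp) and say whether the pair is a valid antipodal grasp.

δ = 11.80°, valid

α = atan 0.4 = 21.80°;  2α = 43.60°
edge 0: e_0 = (+0.19, -1.67);  n_0 = (-0.9936, -0.1130)
edge 3: e_3 = (-1.63, +4.93);  n_3 = (+0.9495, +0.3139)
∠(n_0, n_3) = 168.20°
δ = |180° − 168.20°| = 11.80°
11.80° ≤ 2α = 43.60°  →  valid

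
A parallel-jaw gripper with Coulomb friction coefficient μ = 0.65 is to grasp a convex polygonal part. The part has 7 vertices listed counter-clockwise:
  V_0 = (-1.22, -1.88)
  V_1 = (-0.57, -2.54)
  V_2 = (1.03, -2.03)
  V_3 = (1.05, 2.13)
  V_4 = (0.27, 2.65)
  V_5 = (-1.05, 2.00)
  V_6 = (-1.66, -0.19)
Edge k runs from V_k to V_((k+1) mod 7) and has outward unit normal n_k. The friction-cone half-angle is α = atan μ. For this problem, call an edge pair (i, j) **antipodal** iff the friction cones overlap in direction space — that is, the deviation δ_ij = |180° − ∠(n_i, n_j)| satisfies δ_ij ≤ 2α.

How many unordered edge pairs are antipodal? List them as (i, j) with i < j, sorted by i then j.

α = atan 0.65 = 33.02°;  2α = 66.05°
n_0 = (-0.7125, -0.7017)
n_1 = (+0.3037, -0.9528)
n_2 = (+1.0000, -0.0048)
n_3 = (+0.5547, +0.8321)
n_4 = (-0.4418, +0.8971)
n_5 = (-0.9633, +0.2683)
n_6 = (-0.9677, -0.2520)
  (0,1): δ = 116.88°  ·
  (0,2): δ = 44.84°  ✓
  (0,3): δ = 11.75°  ✓
  (0,4): δ = 71.65°  ·
  (0,5): δ = 119.87°  ·
  (0,6): δ = 150.03°  ·
  (1,2): δ = 107.96°  ·
  (1,3): δ = 51.37°  ✓
  (1,4): δ = 8.54°  ✓
  (1,5): δ = 56.76°  ✓
  (1,6): δ = 86.91°  ·
  (2,3): δ = 123.41°  ·
  (2,4): δ = 63.51°  ✓
  (2,5): δ = 15.29°  ✓
  (2,6): δ = 14.87°  ✓
  (3,4): δ = 120.09°  ·
  (3,5): δ = 71.87°  ·
  (3,6): δ = 41.72°  ✓
  (4,5): δ = 131.78°  ·
  (4,6): δ = 101.62°  ·
  (5,6): δ = 149.84°  ·
antipodal pairs: 9

count = 9; pairs: (0,2), (0,3), (1,3), (1,4), (1,5), (2,4), (2,5), (2,6), (3,6)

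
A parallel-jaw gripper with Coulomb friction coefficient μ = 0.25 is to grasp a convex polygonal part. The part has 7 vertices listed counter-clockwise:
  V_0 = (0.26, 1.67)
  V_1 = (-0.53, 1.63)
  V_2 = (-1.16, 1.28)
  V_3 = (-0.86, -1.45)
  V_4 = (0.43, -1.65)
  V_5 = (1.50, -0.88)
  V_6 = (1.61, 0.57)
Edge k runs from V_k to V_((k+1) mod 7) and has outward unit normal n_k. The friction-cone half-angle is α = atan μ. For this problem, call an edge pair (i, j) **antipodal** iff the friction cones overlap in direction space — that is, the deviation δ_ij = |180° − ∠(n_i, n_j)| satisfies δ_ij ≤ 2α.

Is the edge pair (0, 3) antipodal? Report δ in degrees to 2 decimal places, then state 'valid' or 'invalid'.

δ = 11.71°, valid

α = atan 0.25 = 14.04°;  2α = 28.07°
edge 0: e_0 = (-0.79, -0.04);  n_0 = (-0.0506, +0.9987)
edge 3: e_3 = (+1.29, -0.20);  n_3 = (-0.1532, -0.9882)
∠(n_0, n_3) = 168.29°
δ = |180° − 168.29°| = 11.71°
11.71° ≤ 2α = 28.07°  →  valid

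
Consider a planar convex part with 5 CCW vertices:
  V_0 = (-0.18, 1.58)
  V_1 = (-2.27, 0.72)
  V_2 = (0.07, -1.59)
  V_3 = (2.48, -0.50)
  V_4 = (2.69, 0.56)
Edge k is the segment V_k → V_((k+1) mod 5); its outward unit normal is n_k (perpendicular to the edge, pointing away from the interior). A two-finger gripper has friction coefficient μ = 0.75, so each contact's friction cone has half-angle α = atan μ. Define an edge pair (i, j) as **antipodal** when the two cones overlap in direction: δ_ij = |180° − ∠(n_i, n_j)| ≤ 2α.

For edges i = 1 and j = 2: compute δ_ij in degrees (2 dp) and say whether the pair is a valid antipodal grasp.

α = atan 0.75 = 36.87°;  2α = 73.74°
edge 1: e_1 = (+2.34, -2.31);  n_1 = (-0.7025, -0.7117)
edge 2: e_2 = (+2.41, +1.09);  n_2 = (+0.4121, -0.9111)
∠(n_1, n_2) = 68.97°
δ = |180° − 68.97°| = 111.03°
111.03° > 2α = 73.74°  →  invalid

δ = 111.03°, invalid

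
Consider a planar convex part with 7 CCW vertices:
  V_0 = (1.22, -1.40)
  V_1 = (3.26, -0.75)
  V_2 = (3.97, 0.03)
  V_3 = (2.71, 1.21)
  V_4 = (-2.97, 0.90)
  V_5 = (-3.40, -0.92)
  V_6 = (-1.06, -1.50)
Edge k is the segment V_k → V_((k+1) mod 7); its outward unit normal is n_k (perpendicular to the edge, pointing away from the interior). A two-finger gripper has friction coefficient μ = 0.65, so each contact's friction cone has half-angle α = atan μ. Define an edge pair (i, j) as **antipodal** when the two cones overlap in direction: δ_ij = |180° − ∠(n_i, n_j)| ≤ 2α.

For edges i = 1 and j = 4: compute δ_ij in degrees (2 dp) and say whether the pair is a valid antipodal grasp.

α = atan 0.65 = 33.02°;  2α = 66.05°
edge 1: e_1 = (+0.71, +0.78);  n_1 = (+0.7395, -0.6731)
edge 4: e_4 = (-0.43, -1.82);  n_4 = (-0.9732, +0.2299)
∠(n_1, n_4) = 150.98°
δ = |180° − 150.98°| = 29.02°
29.02° ≤ 2α = 66.05°  →  valid

δ = 29.02°, valid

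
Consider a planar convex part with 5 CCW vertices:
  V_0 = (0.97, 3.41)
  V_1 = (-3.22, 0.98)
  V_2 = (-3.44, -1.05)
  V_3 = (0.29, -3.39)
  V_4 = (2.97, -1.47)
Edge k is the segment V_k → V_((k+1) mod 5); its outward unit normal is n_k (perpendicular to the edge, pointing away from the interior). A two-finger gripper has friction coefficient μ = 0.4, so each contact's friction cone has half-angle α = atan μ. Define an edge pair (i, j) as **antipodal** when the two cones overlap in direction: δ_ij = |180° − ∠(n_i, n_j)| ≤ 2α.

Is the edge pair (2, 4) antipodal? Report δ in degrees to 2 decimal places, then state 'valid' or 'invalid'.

α = atan 0.4 = 21.80°;  2α = 43.60°
edge 2: e_2 = (+3.73, -2.34);  n_2 = (-0.5314, -0.8471)
edge 4: e_4 = (-2.00, +4.88);  n_4 = (+0.9253, +0.3792)
∠(n_2, n_4) = 144.39°
δ = |180° − 144.39°| = 35.61°
35.61° ≤ 2α = 43.60°  →  valid

δ = 35.61°, valid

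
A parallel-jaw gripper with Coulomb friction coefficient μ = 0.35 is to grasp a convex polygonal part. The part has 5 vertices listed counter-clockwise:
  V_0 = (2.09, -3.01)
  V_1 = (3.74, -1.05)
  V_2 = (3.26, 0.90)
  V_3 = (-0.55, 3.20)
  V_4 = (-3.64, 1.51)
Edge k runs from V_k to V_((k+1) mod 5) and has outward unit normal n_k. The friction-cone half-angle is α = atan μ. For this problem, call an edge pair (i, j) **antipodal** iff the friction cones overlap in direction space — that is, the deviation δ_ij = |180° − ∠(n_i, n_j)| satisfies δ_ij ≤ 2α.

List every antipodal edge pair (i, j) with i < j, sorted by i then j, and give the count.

α = atan 0.35 = 19.29°;  2α = 38.58°
n_0 = (+0.7650, -0.6440)
n_1 = (+0.9710, +0.2390)
n_2 = (+0.5168, +0.8561)
n_3 = (-0.4798, +0.8774)
n_4 = (-0.6193, -0.7851)
  (0,1): δ = 126.08°  ·
  (0,2): δ = 81.03°  ·
  (0,3): δ = 21.23°  ✓
  (0,4): δ = 91.82°  ·
  (1,2): δ = 134.95°  ·
  (1,3): δ = 75.15°  ·
  (1,4): δ = 37.90°  ✓
  (2,3): δ = 120.21°  ·
  (2,4): δ = 7.15°  ✓
  (3,4): δ = 66.94°  ·
antipodal pairs: 3

count = 3; pairs: (0,3), (1,4), (2,4)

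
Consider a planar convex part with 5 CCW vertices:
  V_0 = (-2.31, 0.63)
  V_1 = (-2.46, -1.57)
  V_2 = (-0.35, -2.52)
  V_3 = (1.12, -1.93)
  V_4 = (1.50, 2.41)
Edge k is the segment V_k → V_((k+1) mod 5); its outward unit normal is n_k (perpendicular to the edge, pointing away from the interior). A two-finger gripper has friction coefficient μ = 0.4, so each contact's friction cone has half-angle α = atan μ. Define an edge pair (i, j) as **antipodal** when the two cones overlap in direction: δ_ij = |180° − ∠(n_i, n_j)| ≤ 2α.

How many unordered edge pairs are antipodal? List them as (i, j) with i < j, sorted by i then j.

α = atan 0.4 = 21.80°;  2α = 43.60°
n_0 = (-0.9977, +0.0680)
n_1 = (-0.4105, -0.9118)
n_2 = (+0.3725, -0.9280)
n_3 = (+0.9962, -0.0872)
n_4 = (-0.4233, +0.9060)
  (0,1): δ = 110.34°  ·
  (0,2): δ = 64.23°  ·
  (0,3): δ = 1.10°  ✓
  (0,4): δ = 118.94°  ·
  (1,2): δ = 133.89°  ·
  (1,3): δ = 70.76°  ·
  (1,4): δ = 49.28°  ·
  (2,3): δ = 116.87°  ·
  (2,4): δ = 3.17°  ✓
  (3,4): δ = 59.95°  ·
antipodal pairs: 2

count = 2; pairs: (0,3), (2,4)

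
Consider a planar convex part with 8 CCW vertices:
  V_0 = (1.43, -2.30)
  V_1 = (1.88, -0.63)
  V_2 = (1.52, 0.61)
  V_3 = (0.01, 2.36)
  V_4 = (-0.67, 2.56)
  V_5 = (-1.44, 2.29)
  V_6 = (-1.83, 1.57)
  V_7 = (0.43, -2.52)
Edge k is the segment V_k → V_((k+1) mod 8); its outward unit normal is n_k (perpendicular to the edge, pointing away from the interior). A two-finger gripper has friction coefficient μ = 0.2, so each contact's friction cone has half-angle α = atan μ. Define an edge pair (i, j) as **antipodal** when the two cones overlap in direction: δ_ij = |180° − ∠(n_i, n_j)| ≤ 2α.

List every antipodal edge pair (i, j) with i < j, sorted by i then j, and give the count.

count = 4; pairs: (0,5), (1,6), (2,6), (4,7)

α = atan 0.2 = 11.31°;  2α = 22.62°
n_0 = (+0.9656, -0.2602)
n_1 = (+0.9603, +0.2788)
n_2 = (+0.7571, +0.6533)
n_3 = (+0.2822, +0.9594)
n_4 = (-0.3309, +0.9437)
n_5 = (-0.8793, +0.4763)
n_6 = (-0.8753, -0.4836)
n_7 = (+0.2149, -0.9766)
  (0,1): δ = 148.73°  ·
  (0,2): δ = 124.13°  ·
  (0,3): δ = 91.31°  ·
  (0,4): δ = 55.60°  ·
  (0,5): δ = 13.36°  ✓
  (0,6): δ = 44.00°  ·
  (0,7): δ = 117.49°  ·
  (1,2): δ = 155.40°  ·
  (1,3): δ = 122.58°  ·
  (1,4): δ = 86.87°  ·
  (1,5): δ = 44.63°  ·
  (1,6): δ = 12.73°  ✓
  (1,7): δ = 86.22°  ·
  (2,3): δ = 147.18°  ·
  (2,4): δ = 111.47°  ·
  (2,5): δ = 69.23°  ·
  (2,6): δ = 11.87°  ✓
  (2,7): δ = 61.62°  ·
  (3,4): δ = 144.29°  ·
  (3,5): δ = 102.05°  ·
  (3,6): δ = 44.69°  ·
  (3,7): δ = 28.80°  ·
  (4,5): δ = 137.77°  ·
  (4,6): δ = 80.40°  ·
  (4,7): δ = 6.92°  ✓
  (5,6): δ = 122.63°  ·
  (5,7): δ = 49.15°  ·
  (6,7): δ = 106.52°  ·
antipodal pairs: 4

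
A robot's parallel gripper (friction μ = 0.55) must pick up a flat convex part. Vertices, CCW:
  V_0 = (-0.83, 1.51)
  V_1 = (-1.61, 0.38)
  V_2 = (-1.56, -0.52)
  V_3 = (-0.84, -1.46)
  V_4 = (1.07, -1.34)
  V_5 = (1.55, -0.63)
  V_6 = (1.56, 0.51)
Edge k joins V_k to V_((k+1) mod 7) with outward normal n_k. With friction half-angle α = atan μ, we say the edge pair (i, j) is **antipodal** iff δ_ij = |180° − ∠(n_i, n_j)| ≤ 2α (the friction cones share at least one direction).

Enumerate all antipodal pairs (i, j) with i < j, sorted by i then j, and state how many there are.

α = atan 0.55 = 28.81°;  2α = 57.62°
n_0 = (-0.8230, +0.5681)
n_1 = (-0.9985, -0.0555)
n_2 = (-0.7939, -0.6081)
n_3 = (+0.0627, -0.9980)
n_4 = (+0.8284, -0.5601)
n_5 = (+1.0000, -0.0088)
n_6 = (+0.3860, +0.9225)
  (0,1): δ = 142.20°  ·
  (0,2): δ = 107.93°  ·
  (0,3): δ = 51.79°  ✓
  (0,4): δ = 0.56°  ✓
  (0,5): δ = 34.11°  ✓
  (0,6): δ = 101.91°  ·
  (1,2): δ = 145.73°  ·
  (1,3): δ = 89.58°  ·
  (1,4): δ = 37.24°  ✓
  (1,5): δ = 3.68°  ✓
  (1,6): δ = 64.12°  ·
  (2,3): δ = 123.86°  ·
  (2,4): δ = 71.51°  ·
  (2,5): δ = 37.95°  ✓
  (2,6): δ = 29.84°  ✓
  (3,4): δ = 127.66°  ·
  (3,5): δ = 94.10°  ·
  (3,6): δ = 26.30°  ✓
  (4,5): δ = 146.44°  ·
  (4,6): δ = 78.64°  ·
  (5,6): δ = 112.20°  ·
antipodal pairs: 8

count = 8; pairs: (0,3), (0,4), (0,5), (1,4), (1,5), (2,5), (2,6), (3,6)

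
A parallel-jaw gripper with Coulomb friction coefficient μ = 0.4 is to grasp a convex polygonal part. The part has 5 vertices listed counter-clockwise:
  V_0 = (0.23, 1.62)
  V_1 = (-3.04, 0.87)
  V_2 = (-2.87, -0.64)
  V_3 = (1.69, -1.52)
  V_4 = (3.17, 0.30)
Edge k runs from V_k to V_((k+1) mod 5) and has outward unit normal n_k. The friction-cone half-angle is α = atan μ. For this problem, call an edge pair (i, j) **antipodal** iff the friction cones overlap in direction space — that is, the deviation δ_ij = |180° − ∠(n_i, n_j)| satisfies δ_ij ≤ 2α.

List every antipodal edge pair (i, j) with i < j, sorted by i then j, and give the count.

count = 3; pairs: (0,2), (0,3), (2,4)

α = atan 0.4 = 21.80°;  2α = 43.60°
n_0 = (-0.2236, +0.9747)
n_1 = (-0.9937, -0.1119)
n_2 = (-0.1895, -0.9819)
n_3 = (+0.7759, -0.6309)
n_4 = (+0.4096, +0.9123)
  (0,1): δ = 96.49°  ·
  (0,2): δ = 23.84°  ✓
  (0,3): δ = 37.96°  ✓
  (0,4): δ = 142.90°  ·
  (1,2): δ = 107.35°  ·
  (1,3): δ = 45.54°  ·
  (1,4): δ = 59.40°  ·
  (2,3): δ = 118.19°  ·
  (2,4): δ = 13.26°  ✓
  (3,4): δ = 75.06°  ·
antipodal pairs: 3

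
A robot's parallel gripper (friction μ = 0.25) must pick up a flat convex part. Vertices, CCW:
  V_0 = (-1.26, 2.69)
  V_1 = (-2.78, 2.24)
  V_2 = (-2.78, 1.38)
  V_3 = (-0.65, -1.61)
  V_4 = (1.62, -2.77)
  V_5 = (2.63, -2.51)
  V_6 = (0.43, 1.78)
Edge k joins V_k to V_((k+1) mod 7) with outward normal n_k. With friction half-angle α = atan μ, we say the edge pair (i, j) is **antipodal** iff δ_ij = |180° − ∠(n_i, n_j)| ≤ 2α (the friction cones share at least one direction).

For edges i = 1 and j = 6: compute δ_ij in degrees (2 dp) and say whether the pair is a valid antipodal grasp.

δ = 61.70°, invalid

α = atan 0.25 = 14.04°;  2α = 28.07°
edge 1: e_1 = (+0.00, -0.86);  n_1 = (-1.0000, -0.0000)
edge 6: e_6 = (-1.69, +0.91);  n_6 = (+0.4741, +0.8805)
∠(n_1, n_6) = 118.30°
δ = |180° − 118.30°| = 61.70°
61.70° > 2α = 28.07°  →  invalid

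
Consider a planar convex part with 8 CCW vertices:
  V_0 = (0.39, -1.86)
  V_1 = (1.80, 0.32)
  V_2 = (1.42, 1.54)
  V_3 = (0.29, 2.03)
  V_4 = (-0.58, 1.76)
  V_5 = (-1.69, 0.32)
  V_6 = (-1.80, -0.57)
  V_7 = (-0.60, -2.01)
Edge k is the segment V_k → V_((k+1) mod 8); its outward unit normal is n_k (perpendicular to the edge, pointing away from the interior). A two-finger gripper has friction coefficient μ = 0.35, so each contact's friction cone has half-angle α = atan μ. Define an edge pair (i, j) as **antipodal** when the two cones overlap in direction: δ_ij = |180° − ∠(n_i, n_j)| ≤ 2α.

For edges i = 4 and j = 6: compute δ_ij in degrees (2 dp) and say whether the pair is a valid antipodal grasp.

α = atan 0.35 = 19.29°;  2α = 38.58°
edge 4: e_4 = (-1.11, -1.44);  n_4 = (-0.7920, +0.6105)
edge 6: e_6 = (+1.20, -1.44);  n_6 = (-0.7682, -0.6402)
∠(n_4, n_6) = 77.43°
δ = |180° − 77.43°| = 102.57°
102.57° > 2α = 38.58°  →  invalid

δ = 102.57°, invalid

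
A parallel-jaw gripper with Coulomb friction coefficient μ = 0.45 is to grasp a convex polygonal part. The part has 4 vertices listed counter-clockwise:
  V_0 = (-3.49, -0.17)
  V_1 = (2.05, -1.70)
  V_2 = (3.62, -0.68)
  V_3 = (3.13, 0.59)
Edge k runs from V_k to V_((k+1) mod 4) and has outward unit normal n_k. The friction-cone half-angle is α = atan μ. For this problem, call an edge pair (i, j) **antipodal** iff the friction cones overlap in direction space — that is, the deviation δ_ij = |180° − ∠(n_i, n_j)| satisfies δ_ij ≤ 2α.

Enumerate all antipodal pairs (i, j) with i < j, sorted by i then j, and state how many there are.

count = 2; pairs: (0,3), (1,3)

α = atan 0.45 = 24.23°;  2α = 48.46°
n_0 = (-0.2662, -0.9639)
n_1 = (+0.5448, -0.8386)
n_2 = (+0.9330, +0.3600)
n_3 = (-0.1141, +0.9935)
  (0,1): δ = 131.55°  ·
  (0,2): δ = 53.46°  ·
  (0,3): δ = 21.99°  ✓
  (1,2): δ = 101.91°  ·
  (1,3): δ = 26.46°  ✓
  (2,3): δ = 104.55°  ·
antipodal pairs: 2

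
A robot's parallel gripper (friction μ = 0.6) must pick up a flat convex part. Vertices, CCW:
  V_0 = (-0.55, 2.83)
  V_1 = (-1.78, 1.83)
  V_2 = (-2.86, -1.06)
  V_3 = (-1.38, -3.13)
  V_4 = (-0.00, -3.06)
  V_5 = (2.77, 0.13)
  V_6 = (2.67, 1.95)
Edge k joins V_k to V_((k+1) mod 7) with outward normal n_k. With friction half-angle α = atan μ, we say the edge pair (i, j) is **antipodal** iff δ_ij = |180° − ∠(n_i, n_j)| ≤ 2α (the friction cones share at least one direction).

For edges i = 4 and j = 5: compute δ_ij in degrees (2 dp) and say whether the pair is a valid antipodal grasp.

α = atan 0.6 = 30.96°;  2α = 61.93°
edge 4: e_4 = (+2.77, +3.19);  n_4 = (+0.7551, -0.6557)
edge 5: e_5 = (-0.10, +1.82);  n_5 = (+0.9985, +0.0549)
∠(n_4, n_5) = 44.11°
δ = |180° − 44.11°| = 135.89°
135.89° > 2α = 61.93°  →  invalid

δ = 135.89°, invalid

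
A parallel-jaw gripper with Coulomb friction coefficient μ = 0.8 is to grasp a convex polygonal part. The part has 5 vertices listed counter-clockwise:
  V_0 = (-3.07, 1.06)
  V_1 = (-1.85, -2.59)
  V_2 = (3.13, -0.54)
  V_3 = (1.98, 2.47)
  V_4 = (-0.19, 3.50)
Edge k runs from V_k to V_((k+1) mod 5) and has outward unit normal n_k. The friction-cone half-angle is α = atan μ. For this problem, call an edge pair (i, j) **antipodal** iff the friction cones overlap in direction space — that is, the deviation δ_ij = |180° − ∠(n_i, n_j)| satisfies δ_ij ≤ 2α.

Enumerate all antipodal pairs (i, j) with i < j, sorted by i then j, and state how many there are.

α = atan 0.8 = 38.66°;  2α = 77.32°
n_0 = (-0.9484, -0.3170)
n_1 = (+0.3807, -0.9247)
n_2 = (+0.9341, +0.3569)
n_3 = (+0.4288, +0.9034)
n_4 = (-0.6464, +0.7630)
  (0,1): δ = 86.11°  ·
  (0,2): δ = 2.43°  ✓
  (0,3): δ = 46.13°  ✓
  (0,4): δ = 111.79°  ·
  (1,2): δ = 91.46°  ·
  (1,3): δ = 47.77°  ✓
  (1,4): δ = 17.90°  ✓
  (2,3): δ = 136.30°  ·
  (2,4): δ = 70.64°  ✓
  (3,4): δ = 114.34°  ·
antipodal pairs: 5

count = 5; pairs: (0,2), (0,3), (1,3), (1,4), (2,4)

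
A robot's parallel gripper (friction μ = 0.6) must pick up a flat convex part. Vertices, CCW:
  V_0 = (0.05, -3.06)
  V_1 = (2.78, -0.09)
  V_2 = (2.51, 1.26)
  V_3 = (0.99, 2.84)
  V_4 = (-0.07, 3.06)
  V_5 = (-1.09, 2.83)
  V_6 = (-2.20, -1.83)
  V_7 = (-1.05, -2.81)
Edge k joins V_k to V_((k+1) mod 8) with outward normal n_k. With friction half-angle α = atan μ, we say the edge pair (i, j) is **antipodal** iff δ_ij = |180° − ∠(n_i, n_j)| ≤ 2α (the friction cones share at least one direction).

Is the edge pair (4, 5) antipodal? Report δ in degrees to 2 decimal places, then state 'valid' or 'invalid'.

δ = 116.11°, invalid

α = atan 0.6 = 30.96°;  2α = 61.93°
edge 4: e_4 = (-1.02, -0.23);  n_4 = (-0.2200, +0.9755)
edge 5: e_5 = (-1.11, -4.66);  n_5 = (-0.9728, +0.2317)
∠(n_4, n_5) = 63.89°
δ = |180° − 63.89°| = 116.11°
116.11° > 2α = 61.93°  →  invalid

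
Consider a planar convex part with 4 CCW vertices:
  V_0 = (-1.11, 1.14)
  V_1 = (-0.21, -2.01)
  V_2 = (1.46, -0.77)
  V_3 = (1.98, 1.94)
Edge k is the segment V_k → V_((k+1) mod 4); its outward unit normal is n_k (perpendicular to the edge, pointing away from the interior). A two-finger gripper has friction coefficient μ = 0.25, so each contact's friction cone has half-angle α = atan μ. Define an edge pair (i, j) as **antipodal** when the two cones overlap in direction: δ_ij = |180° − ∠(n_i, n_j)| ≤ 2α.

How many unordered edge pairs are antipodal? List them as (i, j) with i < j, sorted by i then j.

count = 2; pairs: (0,2), (1,3)

α = atan 0.25 = 14.04°;  2α = 28.07°
n_0 = (-0.9615, -0.2747)
n_1 = (+0.5961, -0.8029)
n_2 = (+0.9821, -0.1884)
n_3 = (-0.2506, +0.9681)
  (0,1): δ = 69.35°  ·
  (0,2): δ = 26.81°  ✓
  (0,3): δ = 88.57°  ·
  (1,2): δ = 137.46°  ·
  (1,3): δ = 22.08°  ✓
  (2,3): δ = 64.62°  ·
antipodal pairs: 2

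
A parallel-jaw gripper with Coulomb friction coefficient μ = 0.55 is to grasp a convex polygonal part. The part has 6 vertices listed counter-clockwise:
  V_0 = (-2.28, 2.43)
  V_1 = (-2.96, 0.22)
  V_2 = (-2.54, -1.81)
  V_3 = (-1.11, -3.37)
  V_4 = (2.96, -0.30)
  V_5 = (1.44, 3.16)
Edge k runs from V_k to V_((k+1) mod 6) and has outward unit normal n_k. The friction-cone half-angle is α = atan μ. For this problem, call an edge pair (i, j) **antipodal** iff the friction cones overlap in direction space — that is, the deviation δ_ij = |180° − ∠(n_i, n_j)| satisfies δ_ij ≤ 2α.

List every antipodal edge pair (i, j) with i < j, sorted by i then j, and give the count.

count = 5; pairs: (0,3), (0,4), (1,4), (2,4), (3,5)

α = atan 0.55 = 28.81°;  2α = 57.62°
n_0 = (-0.9558, +0.2941)
n_1 = (-0.9793, -0.2026)
n_2 = (-0.7372, -0.6757)
n_3 = (+0.6022, -0.7983)
n_4 = (+0.9155, +0.4022)
n_5 = (-0.1926, +0.9813)
  (0,1): δ = 151.21°  ·
  (0,2): δ = 120.39°  ·
  (0,3): δ = 35.87°  ✓
  (0,4): δ = 40.82°  ✓
  (0,5): δ = 118.21°  ·
  (1,2): δ = 149.18°  ·
  (1,3): δ = 64.66°  ·
  (1,4): δ = 12.03°  ✓
  (1,5): δ = 89.41°  ·
  (2,3): δ = 95.48°  ·
  (2,4): δ = 18.79°  ✓
  (2,5): δ = 58.59°  ·
  (3,4): δ = 103.31°  ·
  (3,5): δ = 25.92°  ✓
  (4,5): δ = 102.61°  ·
antipodal pairs: 5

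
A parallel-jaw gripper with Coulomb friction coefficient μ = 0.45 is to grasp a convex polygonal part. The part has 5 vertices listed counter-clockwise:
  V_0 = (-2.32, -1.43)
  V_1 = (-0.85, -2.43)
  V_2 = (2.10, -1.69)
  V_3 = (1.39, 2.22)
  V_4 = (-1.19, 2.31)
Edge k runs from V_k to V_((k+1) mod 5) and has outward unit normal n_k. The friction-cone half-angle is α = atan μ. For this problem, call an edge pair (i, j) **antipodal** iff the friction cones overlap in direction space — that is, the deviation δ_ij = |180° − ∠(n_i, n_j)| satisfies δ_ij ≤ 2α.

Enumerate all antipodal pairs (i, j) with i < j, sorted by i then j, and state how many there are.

α = atan 0.45 = 24.23°;  2α = 48.46°
n_0 = (-0.5625, -0.8268)
n_1 = (+0.2433, -0.9699)
n_2 = (+0.9839, +0.1787)
n_3 = (+0.0349, +0.9994)
n_4 = (-0.9573, +0.2892)
  (0,1): δ = 131.69°  ·
  (0,2): δ = 45.48°  ✓
  (0,3): δ = 32.23°  ✓
  (0,4): δ = 107.41°  ·
  (1,2): δ = 93.79°  ·
  (1,3): δ = 16.08°  ✓
  (1,4): δ = 59.11°  ·
  (2,3): δ = 102.29°  ·
  (2,4): δ = 27.10°  ✓
  (3,4): δ = 104.81°  ·
antipodal pairs: 4

count = 4; pairs: (0,2), (0,3), (1,3), (2,4)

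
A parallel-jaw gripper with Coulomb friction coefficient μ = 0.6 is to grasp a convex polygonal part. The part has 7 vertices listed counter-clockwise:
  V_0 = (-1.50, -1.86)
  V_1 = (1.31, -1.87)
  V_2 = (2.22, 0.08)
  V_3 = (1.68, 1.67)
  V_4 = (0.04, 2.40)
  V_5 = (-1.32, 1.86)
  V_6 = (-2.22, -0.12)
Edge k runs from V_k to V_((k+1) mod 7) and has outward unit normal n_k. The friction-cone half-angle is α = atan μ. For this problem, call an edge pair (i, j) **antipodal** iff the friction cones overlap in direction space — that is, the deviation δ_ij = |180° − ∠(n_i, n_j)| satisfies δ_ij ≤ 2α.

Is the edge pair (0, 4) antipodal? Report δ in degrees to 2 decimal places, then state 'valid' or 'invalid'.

α = atan 0.6 = 30.96°;  2α = 61.93°
edge 0: e_0 = (+2.81, -0.01);  n_0 = (-0.0036, -1.0000)
edge 4: e_4 = (-1.36, -0.54);  n_4 = (-0.3690, +0.9294)
∠(n_0, n_4) = 158.14°
δ = |180° − 158.14°| = 21.86°
21.86° ≤ 2α = 61.93°  →  valid

δ = 21.86°, valid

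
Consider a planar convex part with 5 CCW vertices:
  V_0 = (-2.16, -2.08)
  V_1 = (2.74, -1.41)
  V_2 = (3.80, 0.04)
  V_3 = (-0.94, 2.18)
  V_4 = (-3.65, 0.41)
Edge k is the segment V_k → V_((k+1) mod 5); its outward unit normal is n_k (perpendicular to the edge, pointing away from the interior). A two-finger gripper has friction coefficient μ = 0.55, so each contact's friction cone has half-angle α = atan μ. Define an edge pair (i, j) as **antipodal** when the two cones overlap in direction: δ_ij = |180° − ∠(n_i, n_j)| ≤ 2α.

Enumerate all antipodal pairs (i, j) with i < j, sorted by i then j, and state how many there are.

α = atan 0.55 = 28.81°;  2α = 57.62°
n_0 = (+0.1355, -0.9908)
n_1 = (+0.8073, -0.5902)
n_2 = (+0.4115, +0.9114)
n_3 = (-0.5468, +0.8372)
n_4 = (-0.8581, -0.5135)
  (0,1): δ = 133.95°  ·
  (0,2): δ = 32.08°  ✓
  (0,3): δ = 25.36°  ✓
  (0,4): δ = 113.11°  ·
  (1,2): δ = 78.13°  ·
  (1,3): δ = 20.68°  ✓
  (1,4): δ = 67.06°  ·
  (2,3): δ = 122.55°  ·
  (2,4): δ = 34.81°  ✓
  (3,4): δ = 92.25°  ·
antipodal pairs: 4

count = 4; pairs: (0,2), (0,3), (1,3), (2,4)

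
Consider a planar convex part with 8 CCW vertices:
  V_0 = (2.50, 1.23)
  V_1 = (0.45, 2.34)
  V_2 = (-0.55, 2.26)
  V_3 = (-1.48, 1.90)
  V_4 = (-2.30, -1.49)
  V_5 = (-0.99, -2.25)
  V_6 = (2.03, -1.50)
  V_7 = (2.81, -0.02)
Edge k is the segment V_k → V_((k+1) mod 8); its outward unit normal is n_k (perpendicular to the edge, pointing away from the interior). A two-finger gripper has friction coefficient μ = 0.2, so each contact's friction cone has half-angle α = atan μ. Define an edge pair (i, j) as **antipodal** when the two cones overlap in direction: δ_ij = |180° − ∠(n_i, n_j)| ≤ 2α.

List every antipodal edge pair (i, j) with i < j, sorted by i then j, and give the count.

count = 4; pairs: (0,4), (1,5), (2,5), (3,6)

α = atan 0.2 = 11.31°;  2α = 22.62°
n_0 = (+0.4761, +0.8794)
n_1 = (-0.0797, +0.9968)
n_2 = (-0.3610, +0.9326)
n_3 = (-0.9720, +0.2351)
n_4 = (-0.5018, -0.8650)
n_5 = (+0.2410, -0.9705)
n_6 = (+0.8847, -0.4662)
n_7 = (+0.9706, +0.2407)
  (0,1): δ = 146.99°  ·
  (0,2): δ = 130.40°  ·
  (0,3): δ = 75.16°  ·
  (0,4): δ = 1.69°  ✓
  (0,5): δ = 42.38°  ·
  (0,6): δ = 90.64°  ·
  (0,7): δ = 132.36°  ·
  (1,2): δ = 163.41°  ·
  (1,3): δ = 108.17°  ·
  (1,4): δ = 34.69°  ·
  (1,5): δ = 9.37°  ✓
  (1,6): δ = 57.64°  ·
  (1,7): δ = 99.35°  ·
  (2,3): δ = 124.76°  ·
  (2,4): δ = 51.28°  ·
  (2,5): δ = 7.21°  ✓
  (2,6): δ = 41.05°  ·
  (2,7): δ = 82.77°  ·
  (3,4): δ = 106.52°  ·
  (3,5): δ = 62.46°  ·
  (3,6): δ = 14.19°  ✓
  (3,7): δ = 27.53°  ·
  (4,5): δ = 135.93°  ·
  (4,6): δ = 87.67°  ·
  (4,7): δ = 45.95°  ·
  (5,6): δ = 131.74°  ·
  (5,7): δ = 90.02°  ·
  (6,7): δ = 138.28°  ·
antipodal pairs: 4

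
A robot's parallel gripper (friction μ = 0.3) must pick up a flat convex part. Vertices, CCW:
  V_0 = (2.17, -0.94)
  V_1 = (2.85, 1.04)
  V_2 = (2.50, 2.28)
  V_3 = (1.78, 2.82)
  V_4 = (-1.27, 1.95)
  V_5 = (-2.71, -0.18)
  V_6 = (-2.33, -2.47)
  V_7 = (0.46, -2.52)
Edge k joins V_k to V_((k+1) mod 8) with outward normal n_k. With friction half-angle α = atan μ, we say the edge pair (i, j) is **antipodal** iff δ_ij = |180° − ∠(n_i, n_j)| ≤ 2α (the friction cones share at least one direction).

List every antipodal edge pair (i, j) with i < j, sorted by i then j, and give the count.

α = atan 0.3 = 16.70°;  2α = 33.40°
n_0 = (+0.9458, -0.3248)
n_1 = (+0.9624, +0.2716)
n_2 = (+0.6000, +0.8000)
n_3 = (-0.2743, +0.9616)
n_4 = (-0.8284, +0.5601)
n_5 = (-0.9865, -0.1637)
n_6 = (-0.0179, -0.9998)
n_7 = (+0.6786, -0.7345)
  (0,1): δ = 145.28°  ·
  (0,2): δ = 107.92°  ·
  (0,3): δ = 55.13°  ·
  (0,4): δ = 15.11°  ✓
  (0,5): δ = 28.38°  ✓
  (0,6): δ = 107.93°  ·
  (0,7): δ = 151.69°  ·
  (1,2): δ = 142.63°  ·
  (1,3): δ = 89.84°  ·
  (1,4): δ = 49.82°  ·
  (1,5): δ = 6.34°  ✓
  (1,6): δ = 73.21°  ·
  (1,7): δ = 116.98°  ·
  (2,3): δ = 127.21°  ·
  (2,4): δ = 87.19°  ·
  (2,5): δ = 43.71°  ·
  (2,6): δ = 35.84°  ·
  (2,7): δ = 79.61°  ·
  (3,4): δ = 139.98°  ·
  (3,5): δ = 96.50°  ·
  (3,6): δ = 16.95°  ✓
  (3,7): δ = 26.82°  ✓
  (4,5): δ = 136.52°  ·
  (4,6): δ = 56.97°  ·
  (4,7): δ = 13.20°  ✓
  (5,6): δ = 100.45°  ·
  (5,7): δ = 56.68°  ·
  (6,7): δ = 136.24°  ·
antipodal pairs: 6

count = 6; pairs: (0,4), (0,5), (1,5), (3,6), (3,7), (4,7)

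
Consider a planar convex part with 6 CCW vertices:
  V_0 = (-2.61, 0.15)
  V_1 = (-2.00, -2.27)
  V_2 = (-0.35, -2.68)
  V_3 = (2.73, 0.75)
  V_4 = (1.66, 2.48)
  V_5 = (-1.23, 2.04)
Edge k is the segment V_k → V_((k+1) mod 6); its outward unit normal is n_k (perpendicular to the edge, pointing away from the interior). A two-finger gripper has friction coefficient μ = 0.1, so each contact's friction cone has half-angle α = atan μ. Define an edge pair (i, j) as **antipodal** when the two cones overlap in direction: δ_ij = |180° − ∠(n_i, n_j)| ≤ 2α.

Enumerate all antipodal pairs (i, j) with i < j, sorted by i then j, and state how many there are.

α = atan 0.1 = 5.71°;  2α = 11.42°
n_0 = (-0.9697, -0.2444)
n_1 = (-0.2412, -0.9705)
n_2 = (+0.7440, -0.6681)
n_3 = (+0.8505, +0.5260)
n_4 = (-0.1505, +0.9886)
n_5 = (-0.8076, +0.5897)
  (0,1): δ = 118.10°  ·
  (0,2): δ = 56.07°  ·
  (0,3): δ = 17.59°  ·
  (0,4): δ = 84.51°  ·
  (0,5): δ = 129.72°  ·
  (1,2): δ = 117.97°  ·
  (1,3): δ = 44.31°  ·
  (1,4): δ = 22.61°  ·
  (1,5): δ = 67.82°  ·
  (2,3): δ = 106.34°  ·
  (2,4): δ = 39.42°  ·
  (2,5): δ = 5.79°  ✓
  (3,4): δ = 113.08°  ·
  (3,5): δ = 67.87°  ·
  (4,5): δ = 134.79°  ·
antipodal pairs: 1

count = 1; pairs: (2,5)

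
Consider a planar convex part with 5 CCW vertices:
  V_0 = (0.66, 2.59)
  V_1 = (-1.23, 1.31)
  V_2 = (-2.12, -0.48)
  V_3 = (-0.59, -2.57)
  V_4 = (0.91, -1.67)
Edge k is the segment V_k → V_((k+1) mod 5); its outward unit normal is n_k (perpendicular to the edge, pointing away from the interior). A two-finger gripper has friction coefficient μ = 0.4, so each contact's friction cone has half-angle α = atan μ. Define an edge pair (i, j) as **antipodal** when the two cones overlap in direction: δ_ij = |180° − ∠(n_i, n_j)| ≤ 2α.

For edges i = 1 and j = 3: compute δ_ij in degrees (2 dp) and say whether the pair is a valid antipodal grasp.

α = atan 0.4 = 21.80°;  2α = 43.60°
edge 1: e_1 = (-0.89, -1.79);  n_1 = (-0.8954, +0.4452)
edge 3: e_3 = (+1.50, +0.90);  n_3 = (+0.5145, -0.8575)
∠(n_1, n_3) = 147.40°
δ = |180° − 147.40°| = 32.60°
32.60° ≤ 2α = 43.60°  →  valid

δ = 32.60°, valid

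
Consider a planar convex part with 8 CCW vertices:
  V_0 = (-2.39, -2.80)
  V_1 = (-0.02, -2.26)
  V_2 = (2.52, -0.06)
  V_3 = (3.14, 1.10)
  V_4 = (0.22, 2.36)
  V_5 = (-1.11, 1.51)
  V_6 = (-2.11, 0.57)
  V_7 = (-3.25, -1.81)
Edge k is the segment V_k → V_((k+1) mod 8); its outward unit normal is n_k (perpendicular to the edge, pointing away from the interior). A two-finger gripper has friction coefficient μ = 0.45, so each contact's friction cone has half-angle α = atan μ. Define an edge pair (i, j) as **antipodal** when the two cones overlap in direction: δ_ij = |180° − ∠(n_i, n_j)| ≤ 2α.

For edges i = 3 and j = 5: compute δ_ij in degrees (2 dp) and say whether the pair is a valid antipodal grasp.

δ = 113.43°, invalid

α = atan 0.45 = 24.23°;  2α = 48.46°
edge 3: e_3 = (-2.92, +1.26);  n_3 = (+0.3962, +0.9182)
edge 5: e_5 = (-1.00, -0.94);  n_5 = (-0.6849, +0.7286)
∠(n_3, n_5) = 66.57°
δ = |180° − 66.57°| = 113.43°
113.43° > 2α = 48.46°  →  invalid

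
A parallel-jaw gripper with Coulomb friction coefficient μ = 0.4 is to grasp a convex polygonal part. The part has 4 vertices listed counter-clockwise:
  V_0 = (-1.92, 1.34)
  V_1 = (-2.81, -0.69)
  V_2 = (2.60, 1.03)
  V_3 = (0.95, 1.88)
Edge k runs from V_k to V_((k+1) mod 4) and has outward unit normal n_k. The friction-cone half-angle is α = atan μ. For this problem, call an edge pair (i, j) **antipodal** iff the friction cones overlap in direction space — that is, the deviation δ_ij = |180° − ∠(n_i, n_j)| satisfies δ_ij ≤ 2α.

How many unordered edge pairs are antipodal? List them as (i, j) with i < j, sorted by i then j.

α = atan 0.4 = 21.80°;  2α = 43.60°
n_0 = (-0.9158, +0.4015)
n_1 = (+0.3030, -0.9530)
n_2 = (+0.4580, +0.8890)
n_3 = (-0.1849, +0.9828)
  (0,1): δ = 48.69°  ·
  (0,2): δ = 86.42°  ·
  (0,3): δ = 124.33°  ·
  (1,2): δ = 44.89°  ·
  (1,3): δ = 6.98°  ✓
  (2,3): δ = 142.09°  ·
antipodal pairs: 1

count = 1; pairs: (1,3)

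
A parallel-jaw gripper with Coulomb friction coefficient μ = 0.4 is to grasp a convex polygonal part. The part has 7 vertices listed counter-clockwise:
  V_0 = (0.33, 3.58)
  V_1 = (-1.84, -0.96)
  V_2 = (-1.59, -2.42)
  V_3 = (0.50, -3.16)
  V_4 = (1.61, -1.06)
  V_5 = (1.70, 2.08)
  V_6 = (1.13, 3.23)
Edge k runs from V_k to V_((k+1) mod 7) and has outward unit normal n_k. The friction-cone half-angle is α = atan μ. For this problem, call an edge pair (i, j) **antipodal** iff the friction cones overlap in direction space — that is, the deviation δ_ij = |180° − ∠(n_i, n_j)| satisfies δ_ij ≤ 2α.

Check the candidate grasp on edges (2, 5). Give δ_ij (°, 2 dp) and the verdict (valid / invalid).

δ = 44.14°, invalid

α = atan 0.4 = 21.80°;  2α = 43.60°
edge 2: e_2 = (+2.09, -0.74);  n_2 = (-0.3338, -0.9427)
edge 5: e_5 = (-0.57, +1.15);  n_5 = (+0.8960, +0.4441)
∠(n_2, n_5) = 135.86°
δ = |180° − 135.86°| = 44.14°
44.14° > 2α = 43.60°  →  invalid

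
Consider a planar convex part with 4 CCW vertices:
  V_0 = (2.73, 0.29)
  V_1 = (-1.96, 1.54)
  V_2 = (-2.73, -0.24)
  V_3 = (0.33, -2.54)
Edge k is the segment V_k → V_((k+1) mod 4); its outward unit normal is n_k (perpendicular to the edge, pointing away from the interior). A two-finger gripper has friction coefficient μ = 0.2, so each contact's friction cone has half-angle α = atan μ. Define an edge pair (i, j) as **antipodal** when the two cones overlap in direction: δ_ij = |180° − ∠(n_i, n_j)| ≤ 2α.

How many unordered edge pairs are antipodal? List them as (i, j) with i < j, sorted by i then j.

count = 2; pairs: (0,2), (1,3)

α = atan 0.2 = 11.31°;  2α = 22.62°
n_0 = (+0.2575, +0.9663)
n_1 = (-0.9178, +0.3970)
n_2 = (-0.6008, -0.7994)
n_3 = (+0.7627, -0.6468)
  (0,1): δ = 98.47°  ·
  (0,2): δ = 22.01°  ✓
  (0,3): δ = 64.62°  ·
  (1,2): δ = 103.54°  ·
  (1,3): δ = 16.91°  ✓
  (2,3): δ = 93.37°  ·
antipodal pairs: 2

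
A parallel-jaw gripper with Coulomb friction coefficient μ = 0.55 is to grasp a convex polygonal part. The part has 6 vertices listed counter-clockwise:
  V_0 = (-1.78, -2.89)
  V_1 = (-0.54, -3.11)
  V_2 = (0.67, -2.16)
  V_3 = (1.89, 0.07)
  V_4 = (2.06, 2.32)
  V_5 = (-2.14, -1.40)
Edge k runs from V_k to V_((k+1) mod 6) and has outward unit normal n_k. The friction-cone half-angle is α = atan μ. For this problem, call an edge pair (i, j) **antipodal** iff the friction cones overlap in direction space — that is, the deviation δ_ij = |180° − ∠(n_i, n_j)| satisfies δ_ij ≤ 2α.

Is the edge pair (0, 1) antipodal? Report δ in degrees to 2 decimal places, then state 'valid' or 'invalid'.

δ = 131.80°, invalid

α = atan 0.55 = 28.81°;  2α = 57.62°
edge 0: e_0 = (+1.24, -0.22);  n_0 = (-0.1747, -0.9846)
edge 1: e_1 = (+1.21, +0.95);  n_1 = (+0.6175, -0.7865)
∠(n_0, n_1) = 48.20°
δ = |180° − 48.20°| = 131.80°
131.80° > 2α = 57.62°  →  invalid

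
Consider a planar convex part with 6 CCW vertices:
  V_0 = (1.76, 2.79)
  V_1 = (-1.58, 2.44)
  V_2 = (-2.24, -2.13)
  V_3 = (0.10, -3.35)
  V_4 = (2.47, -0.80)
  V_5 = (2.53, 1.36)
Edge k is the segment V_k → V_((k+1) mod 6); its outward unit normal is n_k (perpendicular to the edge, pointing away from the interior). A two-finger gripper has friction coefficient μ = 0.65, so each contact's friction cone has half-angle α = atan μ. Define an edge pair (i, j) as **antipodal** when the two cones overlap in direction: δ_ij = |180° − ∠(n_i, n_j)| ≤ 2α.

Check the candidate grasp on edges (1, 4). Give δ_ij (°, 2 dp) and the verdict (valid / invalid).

δ = 6.63°, valid

α = atan 0.65 = 33.02°;  2α = 66.05°
edge 1: e_1 = (-0.66, -4.57);  n_1 = (-0.9897, +0.1429)
edge 4: e_4 = (+0.06, +2.16);  n_4 = (+0.9996, -0.0278)
∠(n_1, n_4) = 173.37°
δ = |180° − 173.37°| = 6.63°
6.63° ≤ 2α = 66.05°  →  valid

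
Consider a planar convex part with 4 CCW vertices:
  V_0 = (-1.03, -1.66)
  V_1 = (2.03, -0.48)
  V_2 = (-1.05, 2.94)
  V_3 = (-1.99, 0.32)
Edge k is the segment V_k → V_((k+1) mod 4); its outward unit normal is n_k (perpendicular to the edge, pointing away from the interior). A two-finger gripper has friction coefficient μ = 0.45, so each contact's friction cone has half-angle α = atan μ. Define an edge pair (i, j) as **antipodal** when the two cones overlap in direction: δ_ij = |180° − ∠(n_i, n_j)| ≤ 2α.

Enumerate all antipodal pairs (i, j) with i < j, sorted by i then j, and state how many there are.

α = atan 0.45 = 24.23°;  2α = 48.46°
n_0 = (+0.3598, -0.9330)
n_1 = (+0.7431, +0.6692)
n_2 = (-0.9413, +0.3377)
n_3 = (-0.8998, -0.4363)
  (0,1): δ = 69.08°  ·
  (0,2): δ = 49.18°  ·
  (0,3): δ = 94.78°  ·
  (1,2): δ = 61.74°  ·
  (1,3): δ = 16.14°  ✓
  (2,3): δ = 134.40°  ·
antipodal pairs: 1

count = 1; pairs: (1,3)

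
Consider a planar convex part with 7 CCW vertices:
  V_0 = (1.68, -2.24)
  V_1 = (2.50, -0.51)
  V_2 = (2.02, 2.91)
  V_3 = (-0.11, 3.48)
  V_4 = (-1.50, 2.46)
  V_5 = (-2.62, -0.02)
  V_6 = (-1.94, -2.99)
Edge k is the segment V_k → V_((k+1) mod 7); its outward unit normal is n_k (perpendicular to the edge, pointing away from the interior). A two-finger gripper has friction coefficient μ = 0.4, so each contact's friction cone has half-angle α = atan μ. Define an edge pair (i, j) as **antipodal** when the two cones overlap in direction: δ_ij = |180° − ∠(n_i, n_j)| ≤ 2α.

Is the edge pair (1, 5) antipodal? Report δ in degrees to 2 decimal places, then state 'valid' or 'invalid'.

δ = 4.91°, valid

α = atan 0.4 = 21.80°;  2α = 43.60°
edge 1: e_1 = (-0.48, +3.42);  n_1 = (+0.9903, +0.1390)
edge 5: e_5 = (+0.68, -2.97);  n_5 = (-0.9748, -0.2232)
∠(n_1, n_5) = 175.09°
δ = |180° − 175.09°| = 4.91°
4.91° ≤ 2α = 43.60°  →  valid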